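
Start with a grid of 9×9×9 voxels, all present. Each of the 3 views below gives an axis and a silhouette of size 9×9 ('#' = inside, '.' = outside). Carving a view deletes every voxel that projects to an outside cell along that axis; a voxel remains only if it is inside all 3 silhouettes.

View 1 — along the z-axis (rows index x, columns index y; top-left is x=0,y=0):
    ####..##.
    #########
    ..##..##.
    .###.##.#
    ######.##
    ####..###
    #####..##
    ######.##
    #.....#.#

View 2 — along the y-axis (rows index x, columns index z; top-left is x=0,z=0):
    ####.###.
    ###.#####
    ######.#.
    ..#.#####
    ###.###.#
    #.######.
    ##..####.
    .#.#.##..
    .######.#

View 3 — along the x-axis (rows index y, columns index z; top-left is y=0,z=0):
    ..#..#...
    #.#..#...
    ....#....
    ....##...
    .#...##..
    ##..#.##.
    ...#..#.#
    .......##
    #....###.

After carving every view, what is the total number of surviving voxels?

full grid |V| = 729
after view 1 [z-axis, 58 of 81 cells solid] → remaining = 522
after view 2 [y-axis, 59 of 81 cells solid] → remaining = 378
after view 3 [x-axis, 25 of 81 cells solid] → remaining = 116

remaining voxels: 116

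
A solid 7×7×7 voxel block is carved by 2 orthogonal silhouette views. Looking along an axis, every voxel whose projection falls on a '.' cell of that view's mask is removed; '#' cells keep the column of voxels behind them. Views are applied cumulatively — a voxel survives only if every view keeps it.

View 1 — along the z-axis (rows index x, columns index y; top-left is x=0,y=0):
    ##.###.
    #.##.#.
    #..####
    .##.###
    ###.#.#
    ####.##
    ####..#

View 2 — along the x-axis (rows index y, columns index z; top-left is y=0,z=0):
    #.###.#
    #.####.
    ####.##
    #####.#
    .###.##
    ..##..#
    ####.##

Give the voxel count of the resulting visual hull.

before carving: 343 voxels (7×7×7)
[1] z-view keeps 35 columns → grid now 245
[2] x-view keeps 36 columns → grid now 180

voxel count = 180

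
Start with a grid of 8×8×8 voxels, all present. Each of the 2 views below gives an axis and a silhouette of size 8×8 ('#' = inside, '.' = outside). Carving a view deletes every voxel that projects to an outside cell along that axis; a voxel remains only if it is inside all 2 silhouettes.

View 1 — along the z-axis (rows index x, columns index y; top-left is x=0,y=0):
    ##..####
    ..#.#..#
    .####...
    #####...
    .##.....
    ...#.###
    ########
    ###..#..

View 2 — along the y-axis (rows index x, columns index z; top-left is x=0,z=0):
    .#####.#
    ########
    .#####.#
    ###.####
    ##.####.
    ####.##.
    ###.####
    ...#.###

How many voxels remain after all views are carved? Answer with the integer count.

227 voxels

initial block: 8^3 = 512
V1 z: intersect with XY mask (36 set) -- 288 left
V2 y: intersect with XZ mask (50 set) -- 227 left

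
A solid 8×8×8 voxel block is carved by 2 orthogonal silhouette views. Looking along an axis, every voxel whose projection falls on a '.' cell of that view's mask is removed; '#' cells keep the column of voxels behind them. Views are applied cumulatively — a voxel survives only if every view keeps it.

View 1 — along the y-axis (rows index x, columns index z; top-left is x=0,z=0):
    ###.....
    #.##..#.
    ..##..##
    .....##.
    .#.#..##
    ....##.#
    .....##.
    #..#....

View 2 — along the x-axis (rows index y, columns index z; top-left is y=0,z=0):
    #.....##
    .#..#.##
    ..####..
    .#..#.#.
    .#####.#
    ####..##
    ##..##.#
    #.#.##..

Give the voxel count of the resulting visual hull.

remaining voxels: 99

full grid |V| = 512
[1] y-view keeps 24 columns → grid now 192
[2] x-view keeps 35 columns → grid now 99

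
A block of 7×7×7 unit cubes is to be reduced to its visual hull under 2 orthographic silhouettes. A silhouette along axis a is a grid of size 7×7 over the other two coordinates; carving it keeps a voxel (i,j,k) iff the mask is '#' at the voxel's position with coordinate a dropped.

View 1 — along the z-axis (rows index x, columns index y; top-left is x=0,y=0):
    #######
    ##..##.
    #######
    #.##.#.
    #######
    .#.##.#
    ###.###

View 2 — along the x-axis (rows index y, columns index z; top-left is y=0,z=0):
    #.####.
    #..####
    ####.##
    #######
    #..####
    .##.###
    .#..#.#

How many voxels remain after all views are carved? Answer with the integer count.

|visual hull| = 200

start: 7×7×7 = 343 voxels
step 1: project along z, AND mask (39/49) → |grid| = 273
step 2: project along x, AND mask (36/49) → |grid| = 200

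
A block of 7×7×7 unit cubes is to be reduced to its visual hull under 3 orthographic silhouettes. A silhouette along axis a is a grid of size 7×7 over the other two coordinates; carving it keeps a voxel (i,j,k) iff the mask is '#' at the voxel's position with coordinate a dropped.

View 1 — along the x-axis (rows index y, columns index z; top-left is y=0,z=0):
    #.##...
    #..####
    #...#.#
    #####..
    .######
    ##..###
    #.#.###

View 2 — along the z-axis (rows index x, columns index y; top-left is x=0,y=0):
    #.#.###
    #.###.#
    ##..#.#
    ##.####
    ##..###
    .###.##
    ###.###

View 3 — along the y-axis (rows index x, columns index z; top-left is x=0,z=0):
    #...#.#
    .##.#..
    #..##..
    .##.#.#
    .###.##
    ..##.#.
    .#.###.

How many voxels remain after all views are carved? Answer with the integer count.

before carving: 343 voxels (7×7×7)
[1] x-view keeps 32 columns → grid now 224
[2] z-view keeps 36 columns → grid now 166
[3] y-view keeps 25 columns → grid now 84

|visual hull| = 84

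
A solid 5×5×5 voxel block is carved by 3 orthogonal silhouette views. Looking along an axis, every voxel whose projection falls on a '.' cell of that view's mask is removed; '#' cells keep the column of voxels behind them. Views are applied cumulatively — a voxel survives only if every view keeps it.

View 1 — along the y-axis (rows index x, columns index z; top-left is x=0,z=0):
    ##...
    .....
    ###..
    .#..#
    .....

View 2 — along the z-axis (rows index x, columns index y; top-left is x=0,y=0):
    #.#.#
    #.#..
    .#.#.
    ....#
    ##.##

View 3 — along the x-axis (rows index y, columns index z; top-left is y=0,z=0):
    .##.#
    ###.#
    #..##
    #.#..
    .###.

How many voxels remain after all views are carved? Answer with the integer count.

|visual hull| = 9

before carving: 125 voxels (5×5×5)
V1 y: intersect with XZ mask (7 set) -- 35 left
V2 z: intersect with XY mask (12 set) -- 14 left
V3 x: intersect with YZ mask (15 set) -- 9 left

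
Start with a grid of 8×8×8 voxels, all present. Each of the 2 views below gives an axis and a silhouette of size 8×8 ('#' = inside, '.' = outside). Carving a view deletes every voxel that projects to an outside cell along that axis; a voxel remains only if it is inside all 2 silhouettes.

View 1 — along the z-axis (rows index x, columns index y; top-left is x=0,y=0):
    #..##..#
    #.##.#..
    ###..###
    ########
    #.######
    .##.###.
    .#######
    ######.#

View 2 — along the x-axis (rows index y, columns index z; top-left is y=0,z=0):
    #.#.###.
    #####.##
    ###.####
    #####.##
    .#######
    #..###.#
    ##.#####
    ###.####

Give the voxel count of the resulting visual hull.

before carving: 512 voxels (8×8×8)
  1. axis=2 (XY plane), |mask|=48  ⇒  voxels=384
  2. axis=0 (YZ plane), |mask|=52  ⇒  voxels=310

voxel count = 310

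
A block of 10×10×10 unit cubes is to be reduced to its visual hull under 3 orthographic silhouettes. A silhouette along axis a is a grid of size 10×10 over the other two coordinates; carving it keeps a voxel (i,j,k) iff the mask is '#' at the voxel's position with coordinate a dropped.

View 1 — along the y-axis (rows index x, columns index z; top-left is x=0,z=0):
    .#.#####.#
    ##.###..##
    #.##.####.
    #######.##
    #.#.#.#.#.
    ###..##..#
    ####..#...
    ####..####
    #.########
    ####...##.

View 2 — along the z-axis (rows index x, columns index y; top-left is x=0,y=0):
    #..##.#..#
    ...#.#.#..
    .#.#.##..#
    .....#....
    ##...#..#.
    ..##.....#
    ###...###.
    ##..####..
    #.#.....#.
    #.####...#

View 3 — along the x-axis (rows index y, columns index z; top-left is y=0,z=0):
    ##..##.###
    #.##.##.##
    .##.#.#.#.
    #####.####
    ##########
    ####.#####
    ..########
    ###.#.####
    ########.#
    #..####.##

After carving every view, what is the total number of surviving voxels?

full grid |V| = 1000
step 1: project along y, AND mask (69/100) → |grid| = 690
step 2: project along z, AND mask (42/100) → |grid| = 279
step 3: project along x, AND mask (79/100) → |grid| = 218

remaining voxels: 218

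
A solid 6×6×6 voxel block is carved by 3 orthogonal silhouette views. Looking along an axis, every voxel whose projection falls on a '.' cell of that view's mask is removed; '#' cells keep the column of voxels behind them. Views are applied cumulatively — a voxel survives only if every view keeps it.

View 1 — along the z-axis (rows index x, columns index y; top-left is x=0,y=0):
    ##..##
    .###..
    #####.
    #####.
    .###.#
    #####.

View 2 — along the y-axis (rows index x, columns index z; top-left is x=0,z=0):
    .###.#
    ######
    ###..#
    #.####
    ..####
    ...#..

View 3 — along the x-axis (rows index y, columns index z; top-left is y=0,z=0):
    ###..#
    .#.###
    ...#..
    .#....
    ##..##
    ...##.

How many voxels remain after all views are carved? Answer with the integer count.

full grid |V| = 216
V1 z: intersect with XY mask (26 set) -- 156 left
V2 y: intersect with XZ mask (24 set) -- 100 left
V3 x: intersect with YZ mask (16 set) -- 43 left

remaining voxels: 43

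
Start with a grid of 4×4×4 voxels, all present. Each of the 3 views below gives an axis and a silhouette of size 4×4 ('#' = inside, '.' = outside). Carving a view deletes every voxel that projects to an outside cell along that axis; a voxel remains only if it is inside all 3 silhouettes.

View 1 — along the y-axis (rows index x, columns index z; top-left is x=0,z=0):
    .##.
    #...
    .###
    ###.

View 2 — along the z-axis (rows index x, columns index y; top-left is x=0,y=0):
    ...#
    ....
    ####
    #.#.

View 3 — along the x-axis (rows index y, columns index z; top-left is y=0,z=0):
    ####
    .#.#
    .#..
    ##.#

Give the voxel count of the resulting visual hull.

start: 4×4×4 = 64 voxels
  1. axis=1 (XZ plane), |mask|=9  ⇒  voxels=36
  2. axis=2 (XY plane), |mask|=7  ⇒  voxels=20
  3. axis=0 (YZ plane), |mask|=10  ⇒  voxels=13

remaining voxels: 13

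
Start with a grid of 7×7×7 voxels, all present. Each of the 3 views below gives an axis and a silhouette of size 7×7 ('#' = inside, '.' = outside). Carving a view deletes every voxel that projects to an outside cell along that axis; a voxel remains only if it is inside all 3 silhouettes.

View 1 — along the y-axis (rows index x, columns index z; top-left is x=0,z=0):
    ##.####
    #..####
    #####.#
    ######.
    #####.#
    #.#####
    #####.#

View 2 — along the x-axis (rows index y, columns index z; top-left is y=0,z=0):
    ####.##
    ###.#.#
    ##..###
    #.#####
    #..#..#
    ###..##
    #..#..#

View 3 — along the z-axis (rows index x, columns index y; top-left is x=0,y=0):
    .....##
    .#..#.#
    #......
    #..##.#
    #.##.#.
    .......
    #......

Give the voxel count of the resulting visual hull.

58 voxels

initial block: 7^3 = 343
carve view 1 (along y, XZ-mask fill 41/49): 287 voxels remain
carve view 2 (along x, YZ-mask fill 33/49): 196 voxels remain
carve view 3 (along z, XY-mask fill 15/49): 58 voxels remain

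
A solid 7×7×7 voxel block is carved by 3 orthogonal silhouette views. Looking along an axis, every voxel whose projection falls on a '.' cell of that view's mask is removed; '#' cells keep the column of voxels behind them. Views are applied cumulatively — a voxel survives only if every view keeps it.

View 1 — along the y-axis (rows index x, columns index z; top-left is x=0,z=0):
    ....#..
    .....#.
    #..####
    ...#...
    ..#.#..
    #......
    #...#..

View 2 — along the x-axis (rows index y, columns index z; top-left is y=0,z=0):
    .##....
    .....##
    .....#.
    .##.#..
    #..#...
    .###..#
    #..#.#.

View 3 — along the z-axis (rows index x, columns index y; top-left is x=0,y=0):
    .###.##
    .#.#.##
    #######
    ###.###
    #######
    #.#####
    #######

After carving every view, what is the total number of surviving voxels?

remaining voxels: 26

start: 7×7×7 = 343 voxels
V1 y: intersect with XZ mask (13 set) -- 91 left
V2 x: intersect with YZ mask (17 set) -- 27 left
V3 z: intersect with XY mask (42 set) -- 26 left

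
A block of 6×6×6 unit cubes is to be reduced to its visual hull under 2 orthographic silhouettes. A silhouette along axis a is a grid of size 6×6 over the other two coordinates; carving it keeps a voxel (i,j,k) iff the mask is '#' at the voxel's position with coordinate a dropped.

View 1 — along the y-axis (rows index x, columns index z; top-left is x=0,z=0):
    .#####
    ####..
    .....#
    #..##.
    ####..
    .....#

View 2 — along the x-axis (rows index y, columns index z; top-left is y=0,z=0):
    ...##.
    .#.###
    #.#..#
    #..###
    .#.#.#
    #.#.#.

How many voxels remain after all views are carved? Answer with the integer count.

before carving: 216 voxels (6×6×6)
after view 1 [y-axis, 18 of 36 cells solid] → remaining = 108
after view 2 [x-axis, 19 of 36 cells solid] → remaining = 57

|visual hull| = 57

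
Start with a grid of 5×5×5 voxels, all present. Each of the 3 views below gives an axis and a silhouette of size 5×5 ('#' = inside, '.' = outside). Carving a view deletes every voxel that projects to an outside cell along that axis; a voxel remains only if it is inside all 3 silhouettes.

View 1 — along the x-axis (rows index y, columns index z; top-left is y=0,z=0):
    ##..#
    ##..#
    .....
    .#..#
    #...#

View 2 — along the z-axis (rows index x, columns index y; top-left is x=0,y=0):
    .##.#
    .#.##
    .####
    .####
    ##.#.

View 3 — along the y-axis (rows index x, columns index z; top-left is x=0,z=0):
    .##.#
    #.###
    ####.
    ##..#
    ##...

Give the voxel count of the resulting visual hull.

voxel count = 24

full grid |V| = 125
[1] x-view keeps 10 columns → grid now 50
[2] z-view keeps 17 columns → grid now 34
[3] y-view keeps 16 columns → grid now 24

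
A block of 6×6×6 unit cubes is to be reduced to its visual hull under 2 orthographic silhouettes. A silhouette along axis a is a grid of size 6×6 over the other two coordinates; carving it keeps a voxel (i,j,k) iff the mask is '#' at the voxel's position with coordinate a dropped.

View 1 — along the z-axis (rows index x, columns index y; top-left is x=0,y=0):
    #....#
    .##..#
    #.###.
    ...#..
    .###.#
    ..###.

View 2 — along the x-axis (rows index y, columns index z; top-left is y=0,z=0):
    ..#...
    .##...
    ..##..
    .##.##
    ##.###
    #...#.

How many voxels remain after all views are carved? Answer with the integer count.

start: 6×6×6 = 216 voxels
V1 z: intersect with XY mask (17 set) -- 102 left
V2 x: intersect with YZ mask (16 set) -- 46 left

voxel count = 46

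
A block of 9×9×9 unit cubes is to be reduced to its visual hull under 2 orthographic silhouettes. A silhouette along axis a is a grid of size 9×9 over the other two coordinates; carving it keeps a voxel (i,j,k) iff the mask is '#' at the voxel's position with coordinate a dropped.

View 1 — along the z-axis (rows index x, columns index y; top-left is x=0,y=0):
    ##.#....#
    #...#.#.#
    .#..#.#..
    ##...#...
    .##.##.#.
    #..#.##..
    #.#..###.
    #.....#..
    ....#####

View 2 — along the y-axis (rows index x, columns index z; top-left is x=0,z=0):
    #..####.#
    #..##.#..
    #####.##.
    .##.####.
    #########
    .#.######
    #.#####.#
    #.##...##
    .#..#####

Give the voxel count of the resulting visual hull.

|visual hull| = 227

start: 9×9×9 = 729 voxels
  1. axis=2 (XY plane), |mask|=35  ⇒  voxels=315
  2. axis=1 (XZ plane), |mask|=57  ⇒  voxels=227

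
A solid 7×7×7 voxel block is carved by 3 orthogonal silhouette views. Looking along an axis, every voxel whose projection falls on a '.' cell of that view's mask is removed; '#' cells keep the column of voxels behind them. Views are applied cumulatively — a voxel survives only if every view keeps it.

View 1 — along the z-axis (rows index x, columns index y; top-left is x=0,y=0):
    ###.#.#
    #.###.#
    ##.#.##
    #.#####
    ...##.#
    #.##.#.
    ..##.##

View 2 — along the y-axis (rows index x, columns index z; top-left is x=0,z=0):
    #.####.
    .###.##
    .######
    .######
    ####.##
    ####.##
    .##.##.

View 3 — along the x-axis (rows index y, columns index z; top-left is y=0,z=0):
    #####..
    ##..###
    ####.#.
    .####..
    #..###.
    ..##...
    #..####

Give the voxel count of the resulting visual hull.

before carving: 343 voxels (7×7×7)
step 1: project along z, AND mask (32/49) → |grid| = 224
step 2: project along y, AND mask (38/49) → |grid| = 174
step 3: project along x, AND mask (30/49) → |grid| = 106

106 voxels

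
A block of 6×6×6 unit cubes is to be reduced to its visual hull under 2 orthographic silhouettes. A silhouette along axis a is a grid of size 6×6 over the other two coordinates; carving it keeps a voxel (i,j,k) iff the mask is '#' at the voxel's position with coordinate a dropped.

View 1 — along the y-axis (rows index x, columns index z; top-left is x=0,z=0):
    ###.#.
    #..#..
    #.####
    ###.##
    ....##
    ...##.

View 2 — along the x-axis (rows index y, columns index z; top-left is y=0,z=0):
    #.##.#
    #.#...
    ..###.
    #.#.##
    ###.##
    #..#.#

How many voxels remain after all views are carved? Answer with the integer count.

73 voxels

before carving: 216 voxels (6×6×6)
V1 y: intersect with XZ mask (20 set) -- 120 left
V2 x: intersect with YZ mask (21 set) -- 73 left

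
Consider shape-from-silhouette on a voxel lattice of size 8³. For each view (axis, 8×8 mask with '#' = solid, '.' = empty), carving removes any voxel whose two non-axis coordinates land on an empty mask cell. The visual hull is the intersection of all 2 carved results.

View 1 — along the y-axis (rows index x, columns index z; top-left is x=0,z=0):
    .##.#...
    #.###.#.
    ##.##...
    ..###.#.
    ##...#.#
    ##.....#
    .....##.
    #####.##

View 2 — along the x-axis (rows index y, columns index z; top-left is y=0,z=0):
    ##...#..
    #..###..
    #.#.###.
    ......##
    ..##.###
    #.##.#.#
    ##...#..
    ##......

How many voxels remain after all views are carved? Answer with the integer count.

112 voxels

full grid |V| = 512
step 1: project along y, AND mask (32/64) → |grid| = 256
step 2: project along x, AND mask (29/64) → |grid| = 112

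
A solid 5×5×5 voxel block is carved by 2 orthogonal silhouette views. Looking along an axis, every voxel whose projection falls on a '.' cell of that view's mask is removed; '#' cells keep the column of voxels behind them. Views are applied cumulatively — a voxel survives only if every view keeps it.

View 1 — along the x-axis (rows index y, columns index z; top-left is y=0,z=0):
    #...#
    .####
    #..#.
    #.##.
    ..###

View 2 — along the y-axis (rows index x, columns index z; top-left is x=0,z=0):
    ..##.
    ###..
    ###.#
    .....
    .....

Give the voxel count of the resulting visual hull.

full grid |V| = 125
step 1: project along x, AND mask (14/25) → |grid| = 70
step 2: project along y, AND mask (9/25) → |grid| = 24

voxel count = 24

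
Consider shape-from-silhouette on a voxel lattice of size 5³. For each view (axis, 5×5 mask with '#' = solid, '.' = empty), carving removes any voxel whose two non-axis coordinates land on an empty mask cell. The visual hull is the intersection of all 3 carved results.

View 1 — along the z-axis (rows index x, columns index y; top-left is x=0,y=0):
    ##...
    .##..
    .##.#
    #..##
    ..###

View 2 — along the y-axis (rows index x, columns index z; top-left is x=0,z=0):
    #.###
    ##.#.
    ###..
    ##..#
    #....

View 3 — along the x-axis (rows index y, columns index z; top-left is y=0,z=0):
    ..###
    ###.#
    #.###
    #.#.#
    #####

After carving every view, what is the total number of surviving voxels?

before carving: 125 voxels (5×5×5)
step 1: project along z, AND mask (13/25) → |grid| = 65
step 2: project along y, AND mask (14/25) → |grid| = 35
step 3: project along x, AND mask (19/25) → |grid| = 27

27 voxels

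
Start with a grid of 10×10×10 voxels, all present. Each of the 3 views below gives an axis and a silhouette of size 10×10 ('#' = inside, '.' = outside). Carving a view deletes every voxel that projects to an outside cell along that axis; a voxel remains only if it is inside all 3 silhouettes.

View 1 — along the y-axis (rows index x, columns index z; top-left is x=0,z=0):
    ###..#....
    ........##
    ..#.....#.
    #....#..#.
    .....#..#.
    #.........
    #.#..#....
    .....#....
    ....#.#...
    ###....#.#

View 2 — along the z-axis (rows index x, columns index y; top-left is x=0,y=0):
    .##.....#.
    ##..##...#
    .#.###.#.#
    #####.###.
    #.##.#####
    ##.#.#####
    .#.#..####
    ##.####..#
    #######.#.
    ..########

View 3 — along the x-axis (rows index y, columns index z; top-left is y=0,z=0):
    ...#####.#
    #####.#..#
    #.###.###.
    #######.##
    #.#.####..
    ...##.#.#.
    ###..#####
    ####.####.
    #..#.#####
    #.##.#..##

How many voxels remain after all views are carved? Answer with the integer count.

118 voxels

start: 10×10×10 = 1000 voxels
carve view 1 (along y, XZ-mask fill 25/100): 250 voxels remain
carve view 2 (along z, XY-mask fill 67/100): 163 voxels remain
carve view 3 (along x, YZ-mask fill 68/100): 118 voxels remain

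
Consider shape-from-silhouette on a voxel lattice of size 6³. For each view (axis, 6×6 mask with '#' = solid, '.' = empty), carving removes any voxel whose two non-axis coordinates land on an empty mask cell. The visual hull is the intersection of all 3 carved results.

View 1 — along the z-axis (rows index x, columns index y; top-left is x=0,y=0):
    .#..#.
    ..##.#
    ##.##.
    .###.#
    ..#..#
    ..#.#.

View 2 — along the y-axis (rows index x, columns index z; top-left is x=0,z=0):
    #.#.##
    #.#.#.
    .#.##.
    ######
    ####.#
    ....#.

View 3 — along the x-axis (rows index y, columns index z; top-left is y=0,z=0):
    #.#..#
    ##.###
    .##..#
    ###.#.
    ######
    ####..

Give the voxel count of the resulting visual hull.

remaining voxels: 45

full grid |V| = 216
after view 1 [z-axis, 17 of 36 cells solid] → remaining = 102
after view 2 [y-axis, 22 of 36 cells solid] → remaining = 65
after view 3 [x-axis, 25 of 36 cells solid] → remaining = 45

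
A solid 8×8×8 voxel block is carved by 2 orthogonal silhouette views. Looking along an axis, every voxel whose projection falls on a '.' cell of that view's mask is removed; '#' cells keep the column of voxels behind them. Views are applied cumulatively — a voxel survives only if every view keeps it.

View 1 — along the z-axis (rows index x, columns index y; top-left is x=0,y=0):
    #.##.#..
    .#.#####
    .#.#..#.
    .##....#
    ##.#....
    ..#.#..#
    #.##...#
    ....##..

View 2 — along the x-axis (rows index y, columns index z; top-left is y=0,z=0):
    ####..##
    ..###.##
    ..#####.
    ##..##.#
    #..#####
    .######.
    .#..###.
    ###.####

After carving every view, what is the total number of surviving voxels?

before carving: 512 voxels (8×8×8)
[1] z-view keeps 28 columns → grid now 224
[2] x-view keeps 44 columns → grid now 155

remaining voxels: 155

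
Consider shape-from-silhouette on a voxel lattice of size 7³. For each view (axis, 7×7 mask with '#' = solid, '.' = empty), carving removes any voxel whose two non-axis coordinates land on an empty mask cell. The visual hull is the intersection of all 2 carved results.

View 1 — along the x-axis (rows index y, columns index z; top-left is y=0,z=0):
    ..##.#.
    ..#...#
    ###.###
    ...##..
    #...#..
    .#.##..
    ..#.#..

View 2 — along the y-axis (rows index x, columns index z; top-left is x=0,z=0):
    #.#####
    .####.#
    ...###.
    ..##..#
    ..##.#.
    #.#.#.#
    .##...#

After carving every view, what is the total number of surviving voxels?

before carving: 343 voxels (7×7×7)
  1. axis=0 (YZ plane), |mask|=20  ⇒  voxels=140
  2. axis=1 (XZ plane), |mask|=27  ⇒  voxels=83

remaining voxels: 83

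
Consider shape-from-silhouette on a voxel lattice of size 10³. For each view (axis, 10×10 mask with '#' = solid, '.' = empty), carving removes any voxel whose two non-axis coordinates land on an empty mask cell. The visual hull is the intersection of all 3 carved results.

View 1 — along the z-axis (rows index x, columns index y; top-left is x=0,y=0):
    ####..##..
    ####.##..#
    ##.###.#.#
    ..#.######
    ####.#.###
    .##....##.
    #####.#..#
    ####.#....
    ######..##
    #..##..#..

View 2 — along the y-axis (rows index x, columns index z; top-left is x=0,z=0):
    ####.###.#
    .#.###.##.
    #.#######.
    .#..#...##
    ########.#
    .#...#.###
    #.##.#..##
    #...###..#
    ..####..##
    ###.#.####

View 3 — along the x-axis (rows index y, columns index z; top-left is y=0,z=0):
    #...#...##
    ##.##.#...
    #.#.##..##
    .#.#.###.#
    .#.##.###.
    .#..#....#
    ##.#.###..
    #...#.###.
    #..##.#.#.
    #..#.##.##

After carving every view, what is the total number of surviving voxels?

full grid |V| = 1000
  1. axis=2 (XY plane), |mask|=63  ⇒  voxels=630
  2. axis=1 (XZ plane), |mask|=65  ⇒  voxels=413
  3. axis=0 (YZ plane), |mask|=52  ⇒  voxels=212

voxel count = 212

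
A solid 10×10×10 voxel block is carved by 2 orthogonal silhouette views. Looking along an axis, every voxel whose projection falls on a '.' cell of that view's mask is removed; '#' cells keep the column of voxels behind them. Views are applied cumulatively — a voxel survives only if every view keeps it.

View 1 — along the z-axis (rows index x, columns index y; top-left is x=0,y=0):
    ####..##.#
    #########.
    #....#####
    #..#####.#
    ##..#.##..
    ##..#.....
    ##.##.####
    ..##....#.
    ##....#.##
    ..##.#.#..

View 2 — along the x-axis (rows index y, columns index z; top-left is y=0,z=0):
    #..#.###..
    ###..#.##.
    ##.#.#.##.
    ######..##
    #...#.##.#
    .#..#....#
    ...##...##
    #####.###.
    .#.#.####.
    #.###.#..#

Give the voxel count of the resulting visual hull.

before carving: 1000 voxels (10×10×10)
  1. axis=2 (XY plane), |mask|=57  ⇒  voxels=570
  2. axis=0 (YZ plane), |mask|=57  ⇒  voxels=329

329 voxels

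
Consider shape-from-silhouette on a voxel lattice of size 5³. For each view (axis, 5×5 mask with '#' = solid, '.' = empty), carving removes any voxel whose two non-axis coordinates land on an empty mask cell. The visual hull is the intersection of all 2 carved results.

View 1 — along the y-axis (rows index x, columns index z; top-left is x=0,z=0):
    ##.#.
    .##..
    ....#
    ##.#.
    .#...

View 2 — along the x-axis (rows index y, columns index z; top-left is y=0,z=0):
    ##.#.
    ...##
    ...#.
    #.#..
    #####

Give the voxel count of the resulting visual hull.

voxel count = 26

initial block: 5^3 = 125
[1] y-view keeps 10 columns → grid now 50
[2] x-view keeps 13 columns → grid now 26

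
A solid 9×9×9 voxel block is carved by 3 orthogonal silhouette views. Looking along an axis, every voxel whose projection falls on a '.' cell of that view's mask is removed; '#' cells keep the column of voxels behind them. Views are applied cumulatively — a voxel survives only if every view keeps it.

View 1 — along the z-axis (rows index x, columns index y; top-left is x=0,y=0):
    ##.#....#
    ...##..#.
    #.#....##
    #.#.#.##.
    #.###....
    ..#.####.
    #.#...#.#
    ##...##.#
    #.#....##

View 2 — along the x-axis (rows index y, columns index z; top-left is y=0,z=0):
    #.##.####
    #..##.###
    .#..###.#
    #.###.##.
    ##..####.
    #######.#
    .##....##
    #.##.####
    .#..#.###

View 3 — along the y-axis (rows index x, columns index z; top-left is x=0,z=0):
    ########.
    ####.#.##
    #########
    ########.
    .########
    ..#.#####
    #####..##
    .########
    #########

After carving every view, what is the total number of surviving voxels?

voxel count = 193

before carving: 729 voxels (9×9×9)
  1. axis=2 (XY plane), |mask|=38  ⇒  voxels=342
  2. axis=0 (YZ plane), |mask|=54  ⇒  voxels=225
  3. axis=1 (XZ plane), |mask|=70  ⇒  voxels=193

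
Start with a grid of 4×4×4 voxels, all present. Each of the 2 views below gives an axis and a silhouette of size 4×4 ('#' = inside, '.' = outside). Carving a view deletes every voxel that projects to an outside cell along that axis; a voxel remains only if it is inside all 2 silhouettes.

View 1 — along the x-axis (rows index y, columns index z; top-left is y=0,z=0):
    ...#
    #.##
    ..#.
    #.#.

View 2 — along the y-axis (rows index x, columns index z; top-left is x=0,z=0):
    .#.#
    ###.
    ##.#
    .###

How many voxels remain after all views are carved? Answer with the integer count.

remaining voxels: 16

before carving: 64 voxels (4×4×4)
[1] x-view keeps 7 columns → grid now 28
[2] y-view keeps 11 columns → grid now 16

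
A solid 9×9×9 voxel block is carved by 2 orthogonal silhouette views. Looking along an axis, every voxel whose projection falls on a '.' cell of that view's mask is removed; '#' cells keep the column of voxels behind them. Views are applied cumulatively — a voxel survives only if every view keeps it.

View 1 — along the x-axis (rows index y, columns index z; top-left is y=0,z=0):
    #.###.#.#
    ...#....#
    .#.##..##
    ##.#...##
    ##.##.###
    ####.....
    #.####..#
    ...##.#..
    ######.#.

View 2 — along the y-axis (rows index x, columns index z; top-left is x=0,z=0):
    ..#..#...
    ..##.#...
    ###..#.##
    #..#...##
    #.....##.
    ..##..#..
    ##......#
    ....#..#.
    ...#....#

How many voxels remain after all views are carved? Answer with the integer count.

before carving: 729 voxels (9×9×9)
step 1: project along x, AND mask (45/81) → |grid| = 405
step 2: project along y, AND mask (28/81) → |grid| = 144

remaining voxels: 144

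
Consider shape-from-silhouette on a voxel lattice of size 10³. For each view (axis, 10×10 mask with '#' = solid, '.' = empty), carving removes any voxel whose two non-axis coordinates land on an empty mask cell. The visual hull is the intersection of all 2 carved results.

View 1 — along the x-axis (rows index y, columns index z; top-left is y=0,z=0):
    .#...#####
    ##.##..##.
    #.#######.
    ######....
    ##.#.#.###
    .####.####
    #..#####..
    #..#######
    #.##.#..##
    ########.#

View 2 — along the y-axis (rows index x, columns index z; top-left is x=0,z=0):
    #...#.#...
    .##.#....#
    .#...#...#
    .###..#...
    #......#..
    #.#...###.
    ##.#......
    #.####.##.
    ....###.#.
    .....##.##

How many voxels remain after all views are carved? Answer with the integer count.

full grid |V| = 1000
V1 x: intersect with YZ mask (70 set) -- 700 left
V2 y: intersect with XZ mask (39 set) -- 271 left

voxel count = 271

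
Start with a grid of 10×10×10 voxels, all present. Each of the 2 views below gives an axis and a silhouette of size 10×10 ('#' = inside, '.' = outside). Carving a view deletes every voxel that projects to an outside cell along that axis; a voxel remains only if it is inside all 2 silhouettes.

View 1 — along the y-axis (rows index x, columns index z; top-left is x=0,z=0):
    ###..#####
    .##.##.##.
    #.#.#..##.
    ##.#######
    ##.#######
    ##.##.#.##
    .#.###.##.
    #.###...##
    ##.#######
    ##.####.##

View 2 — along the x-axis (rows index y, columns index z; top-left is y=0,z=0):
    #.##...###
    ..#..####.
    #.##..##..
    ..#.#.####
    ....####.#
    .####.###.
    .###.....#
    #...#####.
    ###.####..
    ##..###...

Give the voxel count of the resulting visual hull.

initial block: 10^3 = 1000
after view 1 [y-axis, 73 of 100 cells solid] → remaining = 730
after view 2 [x-axis, 56 of 100 cells solid] → remaining = 399

399 voxels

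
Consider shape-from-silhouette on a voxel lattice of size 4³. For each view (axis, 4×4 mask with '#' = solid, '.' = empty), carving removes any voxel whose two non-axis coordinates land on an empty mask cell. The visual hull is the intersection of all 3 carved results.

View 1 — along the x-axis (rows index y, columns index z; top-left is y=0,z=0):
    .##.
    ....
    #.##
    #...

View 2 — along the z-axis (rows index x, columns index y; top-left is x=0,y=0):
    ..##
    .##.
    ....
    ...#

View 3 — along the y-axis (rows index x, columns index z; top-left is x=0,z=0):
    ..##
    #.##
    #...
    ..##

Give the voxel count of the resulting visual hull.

initial block: 4^3 = 64
V1 x: intersect with YZ mask (6 set) -- 24 left
V2 z: intersect with XY mask (5 set) -- 8 left
V3 y: intersect with XZ mask (8 set) -- 5 left

|visual hull| = 5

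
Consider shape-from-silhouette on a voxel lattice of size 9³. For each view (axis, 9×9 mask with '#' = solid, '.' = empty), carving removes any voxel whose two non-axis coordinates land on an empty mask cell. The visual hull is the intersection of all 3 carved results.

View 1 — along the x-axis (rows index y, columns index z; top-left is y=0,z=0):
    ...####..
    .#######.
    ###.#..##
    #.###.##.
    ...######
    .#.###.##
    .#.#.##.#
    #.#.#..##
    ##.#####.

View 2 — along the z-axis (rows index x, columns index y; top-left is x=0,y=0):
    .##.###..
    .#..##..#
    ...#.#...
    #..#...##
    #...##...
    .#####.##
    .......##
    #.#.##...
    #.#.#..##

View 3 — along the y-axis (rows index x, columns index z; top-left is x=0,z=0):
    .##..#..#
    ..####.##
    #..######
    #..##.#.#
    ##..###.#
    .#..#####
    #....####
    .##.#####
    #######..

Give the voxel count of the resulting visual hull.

full grid |V| = 729
step 1: project along x, AND mask (52/81) → |grid| = 468
step 2: project along z, AND mask (36/81) → |grid| = 211
step 3: project along y, AND mask (53/81) → |grid| = 144

voxel count = 144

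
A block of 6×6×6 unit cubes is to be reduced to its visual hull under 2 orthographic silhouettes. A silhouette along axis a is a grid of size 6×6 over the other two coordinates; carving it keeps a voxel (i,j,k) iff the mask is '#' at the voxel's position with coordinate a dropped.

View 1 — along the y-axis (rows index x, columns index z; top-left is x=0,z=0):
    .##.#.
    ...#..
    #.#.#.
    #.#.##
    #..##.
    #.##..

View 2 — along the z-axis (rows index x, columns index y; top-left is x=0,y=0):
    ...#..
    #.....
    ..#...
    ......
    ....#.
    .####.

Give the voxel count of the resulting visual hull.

remaining voxels: 22

start: 6×6×6 = 216 voxels
  1. axis=1 (XZ plane), |mask|=17  ⇒  voxels=102
  2. axis=2 (XY plane), |mask|=8  ⇒  voxels=22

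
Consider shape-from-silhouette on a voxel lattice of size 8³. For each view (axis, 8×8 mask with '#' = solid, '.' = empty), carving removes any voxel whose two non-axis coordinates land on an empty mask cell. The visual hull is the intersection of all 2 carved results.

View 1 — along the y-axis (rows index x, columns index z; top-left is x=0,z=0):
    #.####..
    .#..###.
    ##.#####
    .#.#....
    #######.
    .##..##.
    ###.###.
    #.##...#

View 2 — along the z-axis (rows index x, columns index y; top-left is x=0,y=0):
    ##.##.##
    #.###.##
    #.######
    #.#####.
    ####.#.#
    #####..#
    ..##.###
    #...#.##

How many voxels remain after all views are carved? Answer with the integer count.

before carving: 512 voxels (8×8×8)
carve view 1 (along y, XZ-mask fill 39/64): 312 voxels remain
carve view 2 (along z, XY-mask fill 46/64): 227 voxels remain

|visual hull| = 227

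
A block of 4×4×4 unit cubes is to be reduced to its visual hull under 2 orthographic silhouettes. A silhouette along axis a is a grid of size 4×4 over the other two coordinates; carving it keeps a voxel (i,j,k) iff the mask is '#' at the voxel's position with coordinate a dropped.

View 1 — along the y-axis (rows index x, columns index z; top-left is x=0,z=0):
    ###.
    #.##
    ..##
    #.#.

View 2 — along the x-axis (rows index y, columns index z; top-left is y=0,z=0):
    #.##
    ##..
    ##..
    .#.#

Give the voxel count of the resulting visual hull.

full grid |V| = 64
carve view 1 (along y, XZ-mask fill 10/16): 40 voxels remain
carve view 2 (along x, YZ-mask fill 9/16): 20 voxels remain

|visual hull| = 20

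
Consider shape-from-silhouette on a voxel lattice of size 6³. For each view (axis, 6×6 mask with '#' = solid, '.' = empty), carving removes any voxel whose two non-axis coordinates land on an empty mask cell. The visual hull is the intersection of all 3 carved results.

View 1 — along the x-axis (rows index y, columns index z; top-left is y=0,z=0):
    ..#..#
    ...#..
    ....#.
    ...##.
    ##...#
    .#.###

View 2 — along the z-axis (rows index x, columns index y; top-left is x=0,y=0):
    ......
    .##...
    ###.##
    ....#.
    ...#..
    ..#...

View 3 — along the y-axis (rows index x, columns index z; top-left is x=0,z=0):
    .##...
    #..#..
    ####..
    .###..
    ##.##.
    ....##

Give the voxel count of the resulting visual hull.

11 voxels

start: 6×6×6 = 216 voxels
  1. axis=0 (YZ plane), |mask|=13  ⇒  voxels=78
  2. axis=2 (XY plane), |mask|=10  ⇒  voxels=19
  3. axis=1 (XZ plane), |mask|=17  ⇒  voxels=11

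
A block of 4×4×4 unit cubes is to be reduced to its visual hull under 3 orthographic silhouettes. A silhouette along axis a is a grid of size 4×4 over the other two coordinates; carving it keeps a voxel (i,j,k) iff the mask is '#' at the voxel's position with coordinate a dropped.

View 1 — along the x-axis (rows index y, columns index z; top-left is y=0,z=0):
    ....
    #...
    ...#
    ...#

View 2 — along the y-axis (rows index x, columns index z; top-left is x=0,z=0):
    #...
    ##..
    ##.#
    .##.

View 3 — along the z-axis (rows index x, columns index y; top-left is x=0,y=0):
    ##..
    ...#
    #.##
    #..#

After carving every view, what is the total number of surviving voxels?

before carving: 64 voxels (4×4×4)
step 1: project along x, AND mask (3/16) → |grid| = 12
step 2: project along y, AND mask (8/16) → |grid| = 5
step 3: project along z, AND mask (8/16) → |grid| = 3

3 voxels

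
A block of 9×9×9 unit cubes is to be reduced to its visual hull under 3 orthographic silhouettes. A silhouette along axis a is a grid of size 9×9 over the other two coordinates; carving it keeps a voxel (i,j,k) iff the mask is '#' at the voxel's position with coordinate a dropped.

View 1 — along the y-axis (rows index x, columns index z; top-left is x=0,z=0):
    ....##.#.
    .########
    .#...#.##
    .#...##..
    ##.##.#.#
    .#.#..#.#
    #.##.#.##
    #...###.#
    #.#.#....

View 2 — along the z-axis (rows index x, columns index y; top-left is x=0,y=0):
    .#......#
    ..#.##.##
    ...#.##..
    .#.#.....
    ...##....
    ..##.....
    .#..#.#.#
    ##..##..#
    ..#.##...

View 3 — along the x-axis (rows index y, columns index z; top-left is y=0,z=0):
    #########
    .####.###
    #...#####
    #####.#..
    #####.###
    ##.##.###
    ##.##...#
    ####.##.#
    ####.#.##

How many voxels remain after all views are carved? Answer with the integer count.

104 voxels

start: 9×9×9 = 729 voxels
step 1: project along y, AND mask (42/81) → |grid| = 378
step 2: project along z, AND mask (28/81) → |grid| = 142
step 3: project along x, AND mask (62/81) → |grid| = 104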